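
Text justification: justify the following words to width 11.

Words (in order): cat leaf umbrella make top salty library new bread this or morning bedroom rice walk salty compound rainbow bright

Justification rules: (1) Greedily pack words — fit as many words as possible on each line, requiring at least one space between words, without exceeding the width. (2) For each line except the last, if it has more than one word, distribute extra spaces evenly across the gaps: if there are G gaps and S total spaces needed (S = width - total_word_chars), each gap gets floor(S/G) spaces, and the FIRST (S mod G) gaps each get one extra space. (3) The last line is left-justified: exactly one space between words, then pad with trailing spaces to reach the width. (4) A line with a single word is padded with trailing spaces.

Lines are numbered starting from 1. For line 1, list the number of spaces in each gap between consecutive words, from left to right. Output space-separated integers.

Line 1: ['cat', 'leaf'] (min_width=8, slack=3)
Line 2: ['umbrella'] (min_width=8, slack=3)
Line 3: ['make', 'top'] (min_width=8, slack=3)
Line 4: ['salty'] (min_width=5, slack=6)
Line 5: ['library', 'new'] (min_width=11, slack=0)
Line 6: ['bread', 'this'] (min_width=10, slack=1)
Line 7: ['or', 'morning'] (min_width=10, slack=1)
Line 8: ['bedroom'] (min_width=7, slack=4)
Line 9: ['rice', 'walk'] (min_width=9, slack=2)
Line 10: ['salty'] (min_width=5, slack=6)
Line 11: ['compound'] (min_width=8, slack=3)
Line 12: ['rainbow'] (min_width=7, slack=4)
Line 13: ['bright'] (min_width=6, slack=5)

Answer: 4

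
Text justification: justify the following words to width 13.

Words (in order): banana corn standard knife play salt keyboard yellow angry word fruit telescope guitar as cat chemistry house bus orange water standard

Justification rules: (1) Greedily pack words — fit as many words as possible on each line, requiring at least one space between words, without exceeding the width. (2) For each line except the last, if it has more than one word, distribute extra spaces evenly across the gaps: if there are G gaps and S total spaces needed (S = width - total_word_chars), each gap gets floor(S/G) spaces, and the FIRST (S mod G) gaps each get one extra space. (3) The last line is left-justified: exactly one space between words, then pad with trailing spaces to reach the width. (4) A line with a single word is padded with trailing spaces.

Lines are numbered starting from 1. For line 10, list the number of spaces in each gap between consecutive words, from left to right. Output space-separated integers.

Line 1: ['banana', 'corn'] (min_width=11, slack=2)
Line 2: ['standard'] (min_width=8, slack=5)
Line 3: ['knife', 'play'] (min_width=10, slack=3)
Line 4: ['salt', 'keyboard'] (min_width=13, slack=0)
Line 5: ['yellow', 'angry'] (min_width=12, slack=1)
Line 6: ['word', 'fruit'] (min_width=10, slack=3)
Line 7: ['telescope'] (min_width=9, slack=4)
Line 8: ['guitar', 'as', 'cat'] (min_width=13, slack=0)
Line 9: ['chemistry'] (min_width=9, slack=4)
Line 10: ['house', 'bus'] (min_width=9, slack=4)
Line 11: ['orange', 'water'] (min_width=12, slack=1)
Line 12: ['standard'] (min_width=8, slack=5)

Answer: 5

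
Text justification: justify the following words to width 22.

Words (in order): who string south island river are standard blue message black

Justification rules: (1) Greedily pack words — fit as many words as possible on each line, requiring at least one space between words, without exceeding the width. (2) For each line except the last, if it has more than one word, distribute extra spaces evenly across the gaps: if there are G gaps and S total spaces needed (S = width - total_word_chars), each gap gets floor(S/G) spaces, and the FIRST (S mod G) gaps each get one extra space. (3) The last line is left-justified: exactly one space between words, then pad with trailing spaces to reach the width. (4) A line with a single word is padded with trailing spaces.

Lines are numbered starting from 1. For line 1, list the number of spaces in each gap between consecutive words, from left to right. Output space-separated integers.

Line 1: ['who', 'string', 'south'] (min_width=16, slack=6)
Line 2: ['island', 'river', 'are'] (min_width=16, slack=6)
Line 3: ['standard', 'blue', 'message'] (min_width=21, slack=1)
Line 4: ['black'] (min_width=5, slack=17)

Answer: 4 4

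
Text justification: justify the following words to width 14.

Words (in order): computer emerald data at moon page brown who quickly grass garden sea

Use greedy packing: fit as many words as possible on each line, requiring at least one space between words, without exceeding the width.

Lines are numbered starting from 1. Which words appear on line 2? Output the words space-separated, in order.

Answer: emerald data

Derivation:
Line 1: ['computer'] (min_width=8, slack=6)
Line 2: ['emerald', 'data'] (min_width=12, slack=2)
Line 3: ['at', 'moon', 'page'] (min_width=12, slack=2)
Line 4: ['brown', 'who'] (min_width=9, slack=5)
Line 5: ['quickly', 'grass'] (min_width=13, slack=1)
Line 6: ['garden', 'sea'] (min_width=10, slack=4)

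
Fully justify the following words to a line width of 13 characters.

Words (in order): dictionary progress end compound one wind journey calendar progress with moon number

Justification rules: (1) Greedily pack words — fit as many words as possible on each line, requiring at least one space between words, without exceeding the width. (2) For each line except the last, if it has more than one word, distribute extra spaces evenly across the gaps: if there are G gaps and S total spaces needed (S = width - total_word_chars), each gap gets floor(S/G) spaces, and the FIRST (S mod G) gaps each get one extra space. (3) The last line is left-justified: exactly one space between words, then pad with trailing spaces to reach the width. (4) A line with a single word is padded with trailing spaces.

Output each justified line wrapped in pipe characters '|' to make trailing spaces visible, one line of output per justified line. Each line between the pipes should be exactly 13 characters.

Line 1: ['dictionary'] (min_width=10, slack=3)
Line 2: ['progress', 'end'] (min_width=12, slack=1)
Line 3: ['compound', 'one'] (min_width=12, slack=1)
Line 4: ['wind', 'journey'] (min_width=12, slack=1)
Line 5: ['calendar'] (min_width=8, slack=5)
Line 6: ['progress', 'with'] (min_width=13, slack=0)
Line 7: ['moon', 'number'] (min_width=11, slack=2)

Answer: |dictionary   |
|progress  end|
|compound  one|
|wind  journey|
|calendar     |
|progress with|
|moon number  |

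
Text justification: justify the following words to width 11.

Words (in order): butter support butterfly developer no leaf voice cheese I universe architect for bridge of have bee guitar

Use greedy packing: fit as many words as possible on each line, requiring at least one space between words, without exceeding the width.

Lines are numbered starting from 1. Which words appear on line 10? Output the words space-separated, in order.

Answer: for bridge

Derivation:
Line 1: ['butter'] (min_width=6, slack=5)
Line 2: ['support'] (min_width=7, slack=4)
Line 3: ['butterfly'] (min_width=9, slack=2)
Line 4: ['developer'] (min_width=9, slack=2)
Line 5: ['no', 'leaf'] (min_width=7, slack=4)
Line 6: ['voice'] (min_width=5, slack=6)
Line 7: ['cheese', 'I'] (min_width=8, slack=3)
Line 8: ['universe'] (min_width=8, slack=3)
Line 9: ['architect'] (min_width=9, slack=2)
Line 10: ['for', 'bridge'] (min_width=10, slack=1)
Line 11: ['of', 'have', 'bee'] (min_width=11, slack=0)
Line 12: ['guitar'] (min_width=6, slack=5)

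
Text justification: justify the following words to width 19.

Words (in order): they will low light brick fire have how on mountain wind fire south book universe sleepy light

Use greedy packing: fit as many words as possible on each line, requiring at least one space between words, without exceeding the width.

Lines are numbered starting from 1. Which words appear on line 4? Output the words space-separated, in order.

Answer: fire south book

Derivation:
Line 1: ['they', 'will', 'low', 'light'] (min_width=19, slack=0)
Line 2: ['brick', 'fire', 'have', 'how'] (min_width=19, slack=0)
Line 3: ['on', 'mountain', 'wind'] (min_width=16, slack=3)
Line 4: ['fire', 'south', 'book'] (min_width=15, slack=4)
Line 5: ['universe', 'sleepy'] (min_width=15, slack=4)
Line 6: ['light'] (min_width=5, slack=14)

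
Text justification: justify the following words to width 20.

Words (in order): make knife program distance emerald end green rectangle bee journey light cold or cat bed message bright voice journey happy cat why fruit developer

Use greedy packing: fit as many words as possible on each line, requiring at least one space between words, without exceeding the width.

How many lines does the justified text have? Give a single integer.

Answer: 8

Derivation:
Line 1: ['make', 'knife', 'program'] (min_width=18, slack=2)
Line 2: ['distance', 'emerald', 'end'] (min_width=20, slack=0)
Line 3: ['green', 'rectangle', 'bee'] (min_width=19, slack=1)
Line 4: ['journey', 'light', 'cold'] (min_width=18, slack=2)
Line 5: ['or', 'cat', 'bed', 'message'] (min_width=18, slack=2)
Line 6: ['bright', 'voice', 'journey'] (min_width=20, slack=0)
Line 7: ['happy', 'cat', 'why', 'fruit'] (min_width=19, slack=1)
Line 8: ['developer'] (min_width=9, slack=11)
Total lines: 8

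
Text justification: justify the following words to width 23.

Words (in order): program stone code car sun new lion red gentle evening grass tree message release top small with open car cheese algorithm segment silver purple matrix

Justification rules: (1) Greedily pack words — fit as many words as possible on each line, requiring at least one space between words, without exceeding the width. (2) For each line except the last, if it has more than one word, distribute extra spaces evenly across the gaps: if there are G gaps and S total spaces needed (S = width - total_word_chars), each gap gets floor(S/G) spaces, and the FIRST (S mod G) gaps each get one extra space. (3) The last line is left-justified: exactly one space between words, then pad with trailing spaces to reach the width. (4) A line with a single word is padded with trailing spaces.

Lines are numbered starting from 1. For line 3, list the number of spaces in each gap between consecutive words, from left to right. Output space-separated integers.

Line 1: ['program', 'stone', 'code', 'car'] (min_width=22, slack=1)
Line 2: ['sun', 'new', 'lion', 'red', 'gentle'] (min_width=23, slack=0)
Line 3: ['evening', 'grass', 'tree'] (min_width=18, slack=5)
Line 4: ['message', 'release', 'top'] (min_width=19, slack=4)
Line 5: ['small', 'with', 'open', 'car'] (min_width=19, slack=4)
Line 6: ['cheese', 'algorithm'] (min_width=16, slack=7)
Line 7: ['segment', 'silver', 'purple'] (min_width=21, slack=2)
Line 8: ['matrix'] (min_width=6, slack=17)

Answer: 4 3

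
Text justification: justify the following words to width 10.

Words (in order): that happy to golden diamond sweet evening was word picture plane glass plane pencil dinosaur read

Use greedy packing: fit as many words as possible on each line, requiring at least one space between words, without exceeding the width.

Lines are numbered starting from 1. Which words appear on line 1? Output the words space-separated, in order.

Answer: that happy

Derivation:
Line 1: ['that', 'happy'] (min_width=10, slack=0)
Line 2: ['to', 'golden'] (min_width=9, slack=1)
Line 3: ['diamond'] (min_width=7, slack=3)
Line 4: ['sweet'] (min_width=5, slack=5)
Line 5: ['evening'] (min_width=7, slack=3)
Line 6: ['was', 'word'] (min_width=8, slack=2)
Line 7: ['picture'] (min_width=7, slack=3)
Line 8: ['plane'] (min_width=5, slack=5)
Line 9: ['glass'] (min_width=5, slack=5)
Line 10: ['plane'] (min_width=5, slack=5)
Line 11: ['pencil'] (min_width=6, slack=4)
Line 12: ['dinosaur'] (min_width=8, slack=2)
Line 13: ['read'] (min_width=4, slack=6)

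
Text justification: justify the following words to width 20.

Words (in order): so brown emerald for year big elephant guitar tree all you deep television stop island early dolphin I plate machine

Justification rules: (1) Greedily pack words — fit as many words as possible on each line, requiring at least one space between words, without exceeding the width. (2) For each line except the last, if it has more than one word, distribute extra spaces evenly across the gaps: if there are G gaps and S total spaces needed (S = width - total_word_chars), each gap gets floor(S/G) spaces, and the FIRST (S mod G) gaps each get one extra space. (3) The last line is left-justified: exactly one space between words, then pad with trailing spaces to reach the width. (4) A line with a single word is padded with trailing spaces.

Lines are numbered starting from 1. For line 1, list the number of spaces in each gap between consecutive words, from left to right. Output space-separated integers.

Answer: 1 1 1

Derivation:
Line 1: ['so', 'brown', 'emerald', 'for'] (min_width=20, slack=0)
Line 2: ['year', 'big', 'elephant'] (min_width=17, slack=3)
Line 3: ['guitar', 'tree', 'all', 'you'] (min_width=19, slack=1)
Line 4: ['deep', 'television', 'stop'] (min_width=20, slack=0)
Line 5: ['island', 'early', 'dolphin'] (min_width=20, slack=0)
Line 6: ['I', 'plate', 'machine'] (min_width=15, slack=5)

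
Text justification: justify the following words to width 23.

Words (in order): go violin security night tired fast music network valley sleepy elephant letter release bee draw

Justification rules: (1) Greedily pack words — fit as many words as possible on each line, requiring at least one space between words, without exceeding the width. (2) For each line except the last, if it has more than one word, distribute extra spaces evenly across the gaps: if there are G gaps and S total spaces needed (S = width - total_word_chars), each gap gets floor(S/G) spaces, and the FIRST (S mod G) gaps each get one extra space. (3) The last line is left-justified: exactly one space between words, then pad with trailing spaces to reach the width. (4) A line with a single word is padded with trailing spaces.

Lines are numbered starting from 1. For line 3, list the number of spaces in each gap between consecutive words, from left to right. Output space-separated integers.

Line 1: ['go', 'violin', 'security'] (min_width=18, slack=5)
Line 2: ['night', 'tired', 'fast', 'music'] (min_width=22, slack=1)
Line 3: ['network', 'valley', 'sleepy'] (min_width=21, slack=2)
Line 4: ['elephant', 'letter', 'release'] (min_width=23, slack=0)
Line 5: ['bee', 'draw'] (min_width=8, slack=15)

Answer: 2 2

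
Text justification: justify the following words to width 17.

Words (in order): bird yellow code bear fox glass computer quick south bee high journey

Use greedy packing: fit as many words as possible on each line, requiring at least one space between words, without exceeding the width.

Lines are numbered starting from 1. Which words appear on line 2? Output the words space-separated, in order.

Line 1: ['bird', 'yellow', 'code'] (min_width=16, slack=1)
Line 2: ['bear', 'fox', 'glass'] (min_width=14, slack=3)
Line 3: ['computer', 'quick'] (min_width=14, slack=3)
Line 4: ['south', 'bee', 'high'] (min_width=14, slack=3)
Line 5: ['journey'] (min_width=7, slack=10)

Answer: bear fox glass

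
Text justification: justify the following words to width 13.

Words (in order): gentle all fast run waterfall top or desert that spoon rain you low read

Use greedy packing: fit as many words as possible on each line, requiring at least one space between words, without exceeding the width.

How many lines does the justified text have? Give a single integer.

Line 1: ['gentle', 'all'] (min_width=10, slack=3)
Line 2: ['fast', 'run'] (min_width=8, slack=5)
Line 3: ['waterfall', 'top'] (min_width=13, slack=0)
Line 4: ['or', 'desert'] (min_width=9, slack=4)
Line 5: ['that', 'spoon'] (min_width=10, slack=3)
Line 6: ['rain', 'you', 'low'] (min_width=12, slack=1)
Line 7: ['read'] (min_width=4, slack=9)
Total lines: 7

Answer: 7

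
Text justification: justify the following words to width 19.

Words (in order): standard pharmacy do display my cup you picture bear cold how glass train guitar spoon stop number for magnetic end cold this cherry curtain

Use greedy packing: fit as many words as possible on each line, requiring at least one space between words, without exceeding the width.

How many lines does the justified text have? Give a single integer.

Line 1: ['standard', 'pharmacy'] (min_width=17, slack=2)
Line 2: ['do', 'display', 'my', 'cup'] (min_width=17, slack=2)
Line 3: ['you', 'picture', 'bear'] (min_width=16, slack=3)
Line 4: ['cold', 'how', 'glass'] (min_width=14, slack=5)
Line 5: ['train', 'guitar', 'spoon'] (min_width=18, slack=1)
Line 6: ['stop', 'number', 'for'] (min_width=15, slack=4)
Line 7: ['magnetic', 'end', 'cold'] (min_width=17, slack=2)
Line 8: ['this', 'cherry', 'curtain'] (min_width=19, slack=0)
Total lines: 8

Answer: 8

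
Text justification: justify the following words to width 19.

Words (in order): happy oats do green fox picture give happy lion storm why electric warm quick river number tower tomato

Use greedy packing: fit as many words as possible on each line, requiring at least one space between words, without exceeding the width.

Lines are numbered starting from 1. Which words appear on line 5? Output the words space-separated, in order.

Answer: quick river number

Derivation:
Line 1: ['happy', 'oats', 'do', 'green'] (min_width=19, slack=0)
Line 2: ['fox', 'picture', 'give'] (min_width=16, slack=3)
Line 3: ['happy', 'lion', 'storm'] (min_width=16, slack=3)
Line 4: ['why', 'electric', 'warm'] (min_width=17, slack=2)
Line 5: ['quick', 'river', 'number'] (min_width=18, slack=1)
Line 6: ['tower', 'tomato'] (min_width=12, slack=7)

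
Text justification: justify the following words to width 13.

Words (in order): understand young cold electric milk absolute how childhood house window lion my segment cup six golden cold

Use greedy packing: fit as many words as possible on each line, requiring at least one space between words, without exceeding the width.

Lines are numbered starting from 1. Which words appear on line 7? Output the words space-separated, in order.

Answer: lion my

Derivation:
Line 1: ['understand'] (min_width=10, slack=3)
Line 2: ['young', 'cold'] (min_width=10, slack=3)
Line 3: ['electric', 'milk'] (min_width=13, slack=0)
Line 4: ['absolute', 'how'] (min_width=12, slack=1)
Line 5: ['childhood'] (min_width=9, slack=4)
Line 6: ['house', 'window'] (min_width=12, slack=1)
Line 7: ['lion', 'my'] (min_width=7, slack=6)
Line 8: ['segment', 'cup'] (min_width=11, slack=2)
Line 9: ['six', 'golden'] (min_width=10, slack=3)
Line 10: ['cold'] (min_width=4, slack=9)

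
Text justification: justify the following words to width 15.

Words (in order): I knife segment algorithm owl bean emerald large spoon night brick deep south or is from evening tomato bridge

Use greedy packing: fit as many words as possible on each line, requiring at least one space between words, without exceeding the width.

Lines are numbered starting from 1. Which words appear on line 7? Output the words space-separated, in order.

Line 1: ['I', 'knife', 'segment'] (min_width=15, slack=0)
Line 2: ['algorithm', 'owl'] (min_width=13, slack=2)
Line 3: ['bean', 'emerald'] (min_width=12, slack=3)
Line 4: ['large', 'spoon'] (min_width=11, slack=4)
Line 5: ['night', 'brick'] (min_width=11, slack=4)
Line 6: ['deep', 'south', 'or'] (min_width=13, slack=2)
Line 7: ['is', 'from', 'evening'] (min_width=15, slack=0)
Line 8: ['tomato', 'bridge'] (min_width=13, slack=2)

Answer: is from evening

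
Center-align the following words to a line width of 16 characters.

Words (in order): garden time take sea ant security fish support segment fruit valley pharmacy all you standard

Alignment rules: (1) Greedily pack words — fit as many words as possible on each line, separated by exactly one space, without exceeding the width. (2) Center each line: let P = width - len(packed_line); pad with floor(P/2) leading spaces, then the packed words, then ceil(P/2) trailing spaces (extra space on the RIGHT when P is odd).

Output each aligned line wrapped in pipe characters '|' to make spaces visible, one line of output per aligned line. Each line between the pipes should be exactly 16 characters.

Answer: |garden time take|
|sea ant security|
|  fish support  |
| segment fruit  |
|valley pharmacy |
|all you standard|

Derivation:
Line 1: ['garden', 'time', 'take'] (min_width=16, slack=0)
Line 2: ['sea', 'ant', 'security'] (min_width=16, slack=0)
Line 3: ['fish', 'support'] (min_width=12, slack=4)
Line 4: ['segment', 'fruit'] (min_width=13, slack=3)
Line 5: ['valley', 'pharmacy'] (min_width=15, slack=1)
Line 6: ['all', 'you', 'standard'] (min_width=16, slack=0)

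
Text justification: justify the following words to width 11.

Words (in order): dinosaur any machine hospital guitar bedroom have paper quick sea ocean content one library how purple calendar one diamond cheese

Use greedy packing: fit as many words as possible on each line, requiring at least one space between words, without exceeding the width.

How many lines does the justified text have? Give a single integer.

Answer: 14

Derivation:
Line 1: ['dinosaur'] (min_width=8, slack=3)
Line 2: ['any', 'machine'] (min_width=11, slack=0)
Line 3: ['hospital'] (min_width=8, slack=3)
Line 4: ['guitar'] (min_width=6, slack=5)
Line 5: ['bedroom'] (min_width=7, slack=4)
Line 6: ['have', 'paper'] (min_width=10, slack=1)
Line 7: ['quick', 'sea'] (min_width=9, slack=2)
Line 8: ['ocean'] (min_width=5, slack=6)
Line 9: ['content', 'one'] (min_width=11, slack=0)
Line 10: ['library', 'how'] (min_width=11, slack=0)
Line 11: ['purple'] (min_width=6, slack=5)
Line 12: ['calendar'] (min_width=8, slack=3)
Line 13: ['one', 'diamond'] (min_width=11, slack=0)
Line 14: ['cheese'] (min_width=6, slack=5)
Total lines: 14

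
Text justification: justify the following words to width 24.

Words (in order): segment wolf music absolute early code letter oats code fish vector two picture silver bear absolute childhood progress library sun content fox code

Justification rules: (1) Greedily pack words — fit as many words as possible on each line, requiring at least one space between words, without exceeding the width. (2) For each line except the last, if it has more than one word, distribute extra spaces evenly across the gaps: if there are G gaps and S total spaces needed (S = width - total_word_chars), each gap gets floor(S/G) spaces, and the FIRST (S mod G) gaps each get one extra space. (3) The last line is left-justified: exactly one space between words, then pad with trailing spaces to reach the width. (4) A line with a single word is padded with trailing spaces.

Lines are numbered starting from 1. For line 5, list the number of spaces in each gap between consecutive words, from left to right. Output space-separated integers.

Answer: 3 3

Derivation:
Line 1: ['segment', 'wolf', 'music'] (min_width=18, slack=6)
Line 2: ['absolute', 'early', 'code'] (min_width=19, slack=5)
Line 3: ['letter', 'oats', 'code', 'fish'] (min_width=21, slack=3)
Line 4: ['vector', 'two', 'picture'] (min_width=18, slack=6)
Line 5: ['silver', 'bear', 'absolute'] (min_width=20, slack=4)
Line 6: ['childhood', 'progress'] (min_width=18, slack=6)
Line 7: ['library', 'sun', 'content', 'fox'] (min_width=23, slack=1)
Line 8: ['code'] (min_width=4, slack=20)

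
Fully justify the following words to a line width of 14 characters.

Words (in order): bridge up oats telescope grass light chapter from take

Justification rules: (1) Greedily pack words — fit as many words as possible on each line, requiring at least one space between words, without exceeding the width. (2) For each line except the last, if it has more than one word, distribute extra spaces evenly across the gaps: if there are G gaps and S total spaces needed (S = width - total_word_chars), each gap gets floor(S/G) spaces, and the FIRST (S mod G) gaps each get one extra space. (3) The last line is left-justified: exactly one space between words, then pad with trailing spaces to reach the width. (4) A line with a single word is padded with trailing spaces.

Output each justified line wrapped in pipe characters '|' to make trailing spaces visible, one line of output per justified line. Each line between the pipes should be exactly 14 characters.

Answer: |bridge up oats|
|telescope     |
|grass    light|
|chapter   from|
|take          |

Derivation:
Line 1: ['bridge', 'up', 'oats'] (min_width=14, slack=0)
Line 2: ['telescope'] (min_width=9, slack=5)
Line 3: ['grass', 'light'] (min_width=11, slack=3)
Line 4: ['chapter', 'from'] (min_width=12, slack=2)
Line 5: ['take'] (min_width=4, slack=10)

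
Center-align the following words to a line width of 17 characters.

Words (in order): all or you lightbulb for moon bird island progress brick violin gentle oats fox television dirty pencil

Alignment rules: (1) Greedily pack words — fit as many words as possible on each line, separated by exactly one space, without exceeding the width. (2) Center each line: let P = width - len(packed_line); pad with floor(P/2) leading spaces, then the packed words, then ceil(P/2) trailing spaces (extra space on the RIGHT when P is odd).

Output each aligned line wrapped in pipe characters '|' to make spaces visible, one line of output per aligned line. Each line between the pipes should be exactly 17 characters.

Answer: |   all or you    |
|  lightbulb for  |
|moon bird island |
| progress brick  |
|  violin gentle  |
|    oats fox     |
|television dirty |
|     pencil      |

Derivation:
Line 1: ['all', 'or', 'you'] (min_width=10, slack=7)
Line 2: ['lightbulb', 'for'] (min_width=13, slack=4)
Line 3: ['moon', 'bird', 'island'] (min_width=16, slack=1)
Line 4: ['progress', 'brick'] (min_width=14, slack=3)
Line 5: ['violin', 'gentle'] (min_width=13, slack=4)
Line 6: ['oats', 'fox'] (min_width=8, slack=9)
Line 7: ['television', 'dirty'] (min_width=16, slack=1)
Line 8: ['pencil'] (min_width=6, slack=11)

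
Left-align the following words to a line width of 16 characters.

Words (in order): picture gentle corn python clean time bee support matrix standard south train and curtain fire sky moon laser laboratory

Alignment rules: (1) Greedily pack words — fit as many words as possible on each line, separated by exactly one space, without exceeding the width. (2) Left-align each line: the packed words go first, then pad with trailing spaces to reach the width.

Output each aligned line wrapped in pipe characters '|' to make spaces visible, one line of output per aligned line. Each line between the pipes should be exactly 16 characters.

Answer: |picture gentle  |
|corn python     |
|clean time bee  |
|support matrix  |
|standard south  |
|train and       |
|curtain fire sky|
|moon laser      |
|laboratory      |

Derivation:
Line 1: ['picture', 'gentle'] (min_width=14, slack=2)
Line 2: ['corn', 'python'] (min_width=11, slack=5)
Line 3: ['clean', 'time', 'bee'] (min_width=14, slack=2)
Line 4: ['support', 'matrix'] (min_width=14, slack=2)
Line 5: ['standard', 'south'] (min_width=14, slack=2)
Line 6: ['train', 'and'] (min_width=9, slack=7)
Line 7: ['curtain', 'fire', 'sky'] (min_width=16, slack=0)
Line 8: ['moon', 'laser'] (min_width=10, slack=6)
Line 9: ['laboratory'] (min_width=10, slack=6)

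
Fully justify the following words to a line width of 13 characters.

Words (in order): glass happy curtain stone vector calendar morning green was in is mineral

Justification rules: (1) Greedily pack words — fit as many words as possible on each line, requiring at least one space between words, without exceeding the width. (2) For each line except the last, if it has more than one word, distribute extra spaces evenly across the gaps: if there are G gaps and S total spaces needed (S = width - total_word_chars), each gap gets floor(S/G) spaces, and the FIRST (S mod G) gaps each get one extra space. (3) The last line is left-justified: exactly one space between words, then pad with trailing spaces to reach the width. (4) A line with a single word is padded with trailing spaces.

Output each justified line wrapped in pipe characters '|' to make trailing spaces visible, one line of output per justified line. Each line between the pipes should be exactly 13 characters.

Answer: |glass   happy|
|curtain stone|
|vector       |
|calendar     |
|morning green|
|was   in   is|
|mineral      |

Derivation:
Line 1: ['glass', 'happy'] (min_width=11, slack=2)
Line 2: ['curtain', 'stone'] (min_width=13, slack=0)
Line 3: ['vector'] (min_width=6, slack=7)
Line 4: ['calendar'] (min_width=8, slack=5)
Line 5: ['morning', 'green'] (min_width=13, slack=0)
Line 6: ['was', 'in', 'is'] (min_width=9, slack=4)
Line 7: ['mineral'] (min_width=7, slack=6)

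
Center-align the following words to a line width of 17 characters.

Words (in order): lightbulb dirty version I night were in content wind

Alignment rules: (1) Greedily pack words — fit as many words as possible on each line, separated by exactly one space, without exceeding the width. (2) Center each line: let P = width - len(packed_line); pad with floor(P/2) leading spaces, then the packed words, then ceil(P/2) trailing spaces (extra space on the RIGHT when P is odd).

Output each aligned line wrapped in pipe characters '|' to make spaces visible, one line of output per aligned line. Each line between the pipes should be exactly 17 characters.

Answer: | lightbulb dirty |
| version I night |
| were in content |
|      wind       |

Derivation:
Line 1: ['lightbulb', 'dirty'] (min_width=15, slack=2)
Line 2: ['version', 'I', 'night'] (min_width=15, slack=2)
Line 3: ['were', 'in', 'content'] (min_width=15, slack=2)
Line 4: ['wind'] (min_width=4, slack=13)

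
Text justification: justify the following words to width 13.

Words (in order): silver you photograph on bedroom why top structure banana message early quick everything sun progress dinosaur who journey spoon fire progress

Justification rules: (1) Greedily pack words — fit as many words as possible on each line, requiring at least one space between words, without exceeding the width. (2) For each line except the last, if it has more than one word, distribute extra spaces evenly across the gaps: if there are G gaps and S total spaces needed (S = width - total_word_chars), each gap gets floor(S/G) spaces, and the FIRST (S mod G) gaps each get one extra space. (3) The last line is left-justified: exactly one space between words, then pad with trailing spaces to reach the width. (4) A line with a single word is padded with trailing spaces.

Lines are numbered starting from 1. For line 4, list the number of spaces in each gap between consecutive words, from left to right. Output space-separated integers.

Answer: 1

Derivation:
Line 1: ['silver', 'you'] (min_width=10, slack=3)
Line 2: ['photograph', 'on'] (min_width=13, slack=0)
Line 3: ['bedroom', 'why'] (min_width=11, slack=2)
Line 4: ['top', 'structure'] (min_width=13, slack=0)
Line 5: ['banana'] (min_width=6, slack=7)
Line 6: ['message', 'early'] (min_width=13, slack=0)
Line 7: ['quick'] (min_width=5, slack=8)
Line 8: ['everything'] (min_width=10, slack=3)
Line 9: ['sun', 'progress'] (min_width=12, slack=1)
Line 10: ['dinosaur', 'who'] (min_width=12, slack=1)
Line 11: ['journey', 'spoon'] (min_width=13, slack=0)
Line 12: ['fire', 'progress'] (min_width=13, slack=0)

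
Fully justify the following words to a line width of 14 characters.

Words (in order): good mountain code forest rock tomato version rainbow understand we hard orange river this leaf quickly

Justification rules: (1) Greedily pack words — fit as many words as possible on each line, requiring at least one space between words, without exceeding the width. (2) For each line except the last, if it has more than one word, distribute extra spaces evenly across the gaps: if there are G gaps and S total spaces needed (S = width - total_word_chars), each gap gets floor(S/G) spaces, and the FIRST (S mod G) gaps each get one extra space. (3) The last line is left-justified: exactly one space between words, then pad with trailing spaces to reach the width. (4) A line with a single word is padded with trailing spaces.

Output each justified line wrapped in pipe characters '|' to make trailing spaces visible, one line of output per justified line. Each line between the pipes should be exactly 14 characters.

Line 1: ['good', 'mountain'] (min_width=13, slack=1)
Line 2: ['code', 'forest'] (min_width=11, slack=3)
Line 3: ['rock', 'tomato'] (min_width=11, slack=3)
Line 4: ['version'] (min_width=7, slack=7)
Line 5: ['rainbow'] (min_width=7, slack=7)
Line 6: ['understand', 'we'] (min_width=13, slack=1)
Line 7: ['hard', 'orange'] (min_width=11, slack=3)
Line 8: ['river', 'this'] (min_width=10, slack=4)
Line 9: ['leaf', 'quickly'] (min_width=12, slack=2)

Answer: |good  mountain|
|code    forest|
|rock    tomato|
|version       |
|rainbow       |
|understand  we|
|hard    orange|
|river     this|
|leaf quickly  |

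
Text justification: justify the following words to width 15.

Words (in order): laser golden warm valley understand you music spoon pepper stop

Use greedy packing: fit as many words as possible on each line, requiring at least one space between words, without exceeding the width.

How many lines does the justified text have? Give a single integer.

Answer: 5

Derivation:
Line 1: ['laser', 'golden'] (min_width=12, slack=3)
Line 2: ['warm', 'valley'] (min_width=11, slack=4)
Line 3: ['understand', 'you'] (min_width=14, slack=1)
Line 4: ['music', 'spoon'] (min_width=11, slack=4)
Line 5: ['pepper', 'stop'] (min_width=11, slack=4)
Total lines: 5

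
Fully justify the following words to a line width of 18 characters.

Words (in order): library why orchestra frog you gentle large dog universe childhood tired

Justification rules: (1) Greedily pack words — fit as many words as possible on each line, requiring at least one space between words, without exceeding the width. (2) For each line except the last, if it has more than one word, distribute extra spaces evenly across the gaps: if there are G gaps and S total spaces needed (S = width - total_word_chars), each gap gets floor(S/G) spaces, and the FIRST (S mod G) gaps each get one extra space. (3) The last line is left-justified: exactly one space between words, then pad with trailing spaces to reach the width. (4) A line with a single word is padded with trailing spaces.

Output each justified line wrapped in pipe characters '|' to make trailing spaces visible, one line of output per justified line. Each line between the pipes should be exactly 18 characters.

Answer: |library        why|
|orchestra frog you|
|gentle  large  dog|
|universe childhood|
|tired             |

Derivation:
Line 1: ['library', 'why'] (min_width=11, slack=7)
Line 2: ['orchestra', 'frog', 'you'] (min_width=18, slack=0)
Line 3: ['gentle', 'large', 'dog'] (min_width=16, slack=2)
Line 4: ['universe', 'childhood'] (min_width=18, slack=0)
Line 5: ['tired'] (min_width=5, slack=13)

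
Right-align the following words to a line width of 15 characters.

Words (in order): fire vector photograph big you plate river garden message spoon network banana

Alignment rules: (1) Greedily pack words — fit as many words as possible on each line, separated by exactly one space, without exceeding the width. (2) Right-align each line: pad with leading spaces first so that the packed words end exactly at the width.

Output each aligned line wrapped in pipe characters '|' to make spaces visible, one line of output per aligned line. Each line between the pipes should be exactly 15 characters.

Answer: |    fire vector|
| photograph big|
|you plate river|
| garden message|
|  spoon network|
|         banana|

Derivation:
Line 1: ['fire', 'vector'] (min_width=11, slack=4)
Line 2: ['photograph', 'big'] (min_width=14, slack=1)
Line 3: ['you', 'plate', 'river'] (min_width=15, slack=0)
Line 4: ['garden', 'message'] (min_width=14, slack=1)
Line 5: ['spoon', 'network'] (min_width=13, slack=2)
Line 6: ['banana'] (min_width=6, slack=9)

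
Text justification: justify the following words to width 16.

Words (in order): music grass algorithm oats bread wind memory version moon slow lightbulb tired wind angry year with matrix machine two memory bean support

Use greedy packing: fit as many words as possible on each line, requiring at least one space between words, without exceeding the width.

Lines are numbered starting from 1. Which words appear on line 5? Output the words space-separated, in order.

Line 1: ['music', 'grass'] (min_width=11, slack=5)
Line 2: ['algorithm', 'oats'] (min_width=14, slack=2)
Line 3: ['bread', 'wind'] (min_width=10, slack=6)
Line 4: ['memory', 'version'] (min_width=14, slack=2)
Line 5: ['moon', 'slow'] (min_width=9, slack=7)
Line 6: ['lightbulb', 'tired'] (min_width=15, slack=1)
Line 7: ['wind', 'angry', 'year'] (min_width=15, slack=1)
Line 8: ['with', 'matrix'] (min_width=11, slack=5)
Line 9: ['machine', 'two'] (min_width=11, slack=5)
Line 10: ['memory', 'bean'] (min_width=11, slack=5)
Line 11: ['support'] (min_width=7, slack=9)

Answer: moon slow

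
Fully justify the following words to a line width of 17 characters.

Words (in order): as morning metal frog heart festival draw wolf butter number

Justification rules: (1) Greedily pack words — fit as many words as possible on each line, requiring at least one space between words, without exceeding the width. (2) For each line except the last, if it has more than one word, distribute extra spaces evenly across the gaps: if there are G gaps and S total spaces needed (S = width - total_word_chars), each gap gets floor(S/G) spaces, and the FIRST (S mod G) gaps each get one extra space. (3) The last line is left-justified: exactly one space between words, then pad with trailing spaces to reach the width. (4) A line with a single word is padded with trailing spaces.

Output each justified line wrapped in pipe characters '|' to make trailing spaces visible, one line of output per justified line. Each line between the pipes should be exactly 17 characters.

Answer: |as  morning metal|
|frog        heart|
|festival     draw|
|wolf       butter|
|number           |

Derivation:
Line 1: ['as', 'morning', 'metal'] (min_width=16, slack=1)
Line 2: ['frog', 'heart'] (min_width=10, slack=7)
Line 3: ['festival', 'draw'] (min_width=13, slack=4)
Line 4: ['wolf', 'butter'] (min_width=11, slack=6)
Line 5: ['number'] (min_width=6, slack=11)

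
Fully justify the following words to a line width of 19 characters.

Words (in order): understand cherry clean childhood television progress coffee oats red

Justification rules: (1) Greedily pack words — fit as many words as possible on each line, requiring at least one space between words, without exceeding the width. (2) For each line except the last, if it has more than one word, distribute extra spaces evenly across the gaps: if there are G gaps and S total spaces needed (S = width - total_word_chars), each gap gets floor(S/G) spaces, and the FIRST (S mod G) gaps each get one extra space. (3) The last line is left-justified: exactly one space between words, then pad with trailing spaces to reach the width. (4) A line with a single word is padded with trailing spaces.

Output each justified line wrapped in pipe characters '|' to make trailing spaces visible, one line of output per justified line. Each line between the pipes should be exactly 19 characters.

Line 1: ['understand', 'cherry'] (min_width=17, slack=2)
Line 2: ['clean', 'childhood'] (min_width=15, slack=4)
Line 3: ['television', 'progress'] (min_width=19, slack=0)
Line 4: ['coffee', 'oats', 'red'] (min_width=15, slack=4)

Answer: |understand   cherry|
|clean     childhood|
|television progress|
|coffee oats red    |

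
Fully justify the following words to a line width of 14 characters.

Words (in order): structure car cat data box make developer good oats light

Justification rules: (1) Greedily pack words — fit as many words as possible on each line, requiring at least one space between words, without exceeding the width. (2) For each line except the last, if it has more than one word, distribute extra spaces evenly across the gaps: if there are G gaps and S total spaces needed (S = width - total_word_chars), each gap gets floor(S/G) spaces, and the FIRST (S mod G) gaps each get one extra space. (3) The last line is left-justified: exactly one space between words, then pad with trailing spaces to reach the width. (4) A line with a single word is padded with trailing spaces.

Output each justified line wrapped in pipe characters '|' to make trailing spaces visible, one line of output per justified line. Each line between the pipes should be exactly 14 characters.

Line 1: ['structure', 'car'] (min_width=13, slack=1)
Line 2: ['cat', 'data', 'box'] (min_width=12, slack=2)
Line 3: ['make', 'developer'] (min_width=14, slack=0)
Line 4: ['good', 'oats'] (min_width=9, slack=5)
Line 5: ['light'] (min_width=5, slack=9)

Answer: |structure  car|
|cat  data  box|
|make developer|
|good      oats|
|light         |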